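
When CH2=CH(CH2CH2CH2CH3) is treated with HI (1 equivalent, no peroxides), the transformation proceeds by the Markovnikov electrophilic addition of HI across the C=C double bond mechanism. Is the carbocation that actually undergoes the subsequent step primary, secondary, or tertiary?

Step 1: The π electrons of the C=C bond attack a proton of HI; Markovnikov addition places the new C–H on the less-substituted alkene carbon, so the positive charge ends up on the more-substituted carbon — a secondary carbocation. The H–I bond breaks heterolytically, releasing I⁻.
No single 1,2-shift to an adjacent carbon would give a more-substituted cation, so no rearrangement occurs.

secondary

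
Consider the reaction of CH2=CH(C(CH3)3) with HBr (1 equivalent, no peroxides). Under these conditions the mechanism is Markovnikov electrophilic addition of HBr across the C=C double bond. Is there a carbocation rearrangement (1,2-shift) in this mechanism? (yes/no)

yes

The first-formed carbocation is secondary.
The adjacent tert-butyl carbon has no hydrogen but bears methyl groups; migration of one methyl with its bonding pair (a 1,2-methyl shift) places the charge on a tertiary centre.
Tertiary is more stable than secondary, so the shift occurs.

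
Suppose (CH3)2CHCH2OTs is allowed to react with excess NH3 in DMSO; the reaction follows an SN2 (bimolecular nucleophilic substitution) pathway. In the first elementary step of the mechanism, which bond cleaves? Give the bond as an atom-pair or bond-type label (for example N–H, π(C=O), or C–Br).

Step 1: A lone pair on the N of NH3 attacks the α-carbon from the back side while the C–O bond breaks; both bonding electrons leave with TsO⁻. The product of this concerted step is an alkylammonium ion.
The bond broken in this step is the C–O bond.

C–O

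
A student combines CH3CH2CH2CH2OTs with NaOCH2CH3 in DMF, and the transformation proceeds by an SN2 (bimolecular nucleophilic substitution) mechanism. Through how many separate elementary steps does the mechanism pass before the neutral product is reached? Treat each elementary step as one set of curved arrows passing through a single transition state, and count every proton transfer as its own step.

Step 1: The ethoxide nucleophile donates a lone pair from O to the α-carbon in a backside attack; simultaneously the C–O σ-bond breaks and both of its electrons leave with TsO⁻. One concerted step with inversion of configuration.
Total: 1 elementary step.

1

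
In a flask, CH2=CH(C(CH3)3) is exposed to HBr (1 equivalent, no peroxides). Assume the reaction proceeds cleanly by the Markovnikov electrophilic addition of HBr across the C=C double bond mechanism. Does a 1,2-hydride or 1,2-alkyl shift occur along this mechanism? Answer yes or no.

yes

The first-formed carbocation is secondary.
The adjacent tert-butyl carbon has no hydrogen but bears methyl groups; migration of one methyl with its bonding pair (a 1,2-methyl shift) places the charge on a tertiary centre.
Tertiary is more stable than secondary, so the shift occurs.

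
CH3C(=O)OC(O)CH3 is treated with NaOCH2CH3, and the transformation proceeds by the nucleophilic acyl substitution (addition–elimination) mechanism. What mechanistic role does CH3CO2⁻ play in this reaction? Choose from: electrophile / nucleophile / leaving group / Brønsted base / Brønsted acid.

leaving group

Step 2: An oxygen lone pair re-forms the C=O π bond as the C–O σ-bond breaks; CH3CO2⁻ is expelled.
CH3CO2⁻ departs with both electrons of the breaking σ-bond — that is the definition of a leaving group.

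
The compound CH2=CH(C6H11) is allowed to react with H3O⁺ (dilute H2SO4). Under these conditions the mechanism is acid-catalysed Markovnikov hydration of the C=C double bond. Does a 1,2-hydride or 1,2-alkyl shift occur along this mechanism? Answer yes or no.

The first-formed carbocation is secondary.
The adjacent cyclohexyl carbon already bears 2 other carbon substituents and has a hydrogen to migrate; after a 1,2-hydride shift from that carbon the positive charge sits on a tertiary centre.
Tertiary is more stable than secondary, so the shift occurs.

yes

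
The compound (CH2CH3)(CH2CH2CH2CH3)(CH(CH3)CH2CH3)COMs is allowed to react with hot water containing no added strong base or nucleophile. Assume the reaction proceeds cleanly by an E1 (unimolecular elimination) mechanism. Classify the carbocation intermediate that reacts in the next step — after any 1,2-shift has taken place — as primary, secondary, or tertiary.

tertiary

Step 1: Unassisted departure of MsO⁻ (taking the C–O bonding pair) generates a tertiary carbocation.
No single 1,2-shift to an adjacent carbon would give a more-substituted cation, so no rearrangement occurs.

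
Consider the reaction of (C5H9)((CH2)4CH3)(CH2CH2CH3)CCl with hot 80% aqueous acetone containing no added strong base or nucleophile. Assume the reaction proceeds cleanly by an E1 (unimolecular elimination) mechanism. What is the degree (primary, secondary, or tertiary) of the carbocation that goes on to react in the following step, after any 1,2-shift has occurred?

tertiary

Step 1: The C–Cl bond breaks with both electrons going to the chloride; Cl⁻ leaves and a tertiary carbocation remains.
No single 1,2-shift to an adjacent carbon would give a more-substituted cation, so no rearrangement occurs.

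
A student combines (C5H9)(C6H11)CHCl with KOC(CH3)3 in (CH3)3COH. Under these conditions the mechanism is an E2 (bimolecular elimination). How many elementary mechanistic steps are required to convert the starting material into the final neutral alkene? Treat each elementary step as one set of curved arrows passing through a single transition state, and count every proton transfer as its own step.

Step 1: Concerted anti-periplanar elimination: (CH3)3CO⁻ abstracts a β-H while Cl⁻ leaves, and the C–H electrons become the new C=C π bond — all in a single transition state.
Total: 1 elementary step.

1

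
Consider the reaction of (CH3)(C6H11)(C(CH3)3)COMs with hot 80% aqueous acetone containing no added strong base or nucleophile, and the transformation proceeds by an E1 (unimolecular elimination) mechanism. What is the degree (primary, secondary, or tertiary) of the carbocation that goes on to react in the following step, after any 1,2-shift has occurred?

Step 1: Ionisation: the C–O σ-bond cleaves heterolytically; both bonding electrons depart with MsO⁻, leaving a tertiary carbocation at the α-carbon.
No single 1,2-shift to an adjacent carbon would give a more-substituted cation, so no rearrangement occurs.

tertiary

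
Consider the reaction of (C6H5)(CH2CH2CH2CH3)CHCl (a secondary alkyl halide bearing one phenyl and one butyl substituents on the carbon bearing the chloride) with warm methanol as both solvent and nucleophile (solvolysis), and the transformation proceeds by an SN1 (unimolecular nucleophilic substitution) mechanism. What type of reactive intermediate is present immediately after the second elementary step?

oxonium ion

Step 1: Unassisted departure of Cl⁻ (taking the C–Cl bonding pair) generates a secondary carbocation.
Step 2: Nucleophilic capture: the oxygen of CH3OH bonds to the cationic carbon, producing an oxonium-ion intermediate.
After step 2 the species present is an oxonium ion.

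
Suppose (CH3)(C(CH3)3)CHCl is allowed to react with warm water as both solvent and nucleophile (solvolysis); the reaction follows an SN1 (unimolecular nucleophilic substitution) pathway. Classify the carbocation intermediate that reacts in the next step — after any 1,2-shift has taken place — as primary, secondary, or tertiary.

tertiary

Step 1: Unassisted departure of Cl⁻ (taking the C–Cl bonding pair) generates a secondary carbocation.
Step 2: A methyl group with its bonding pair migrates from the adjacent tert-butyl carbon to the cationic centre — a 1,2-methyl shift — upgrading the secondary cation to a tertiary one.
The cation rearranges from secondary to tertiary via a 1,2-methyl shift from the adjacent tert-butyl carbon; the tertiary cation is what reacts next.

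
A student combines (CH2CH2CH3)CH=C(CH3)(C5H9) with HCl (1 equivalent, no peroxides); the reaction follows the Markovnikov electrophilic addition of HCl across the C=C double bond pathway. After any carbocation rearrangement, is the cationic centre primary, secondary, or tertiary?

tertiary

Step 1: Protonation of the alkene by HCl: the π bond acts as the nucleophile and picks up H⁺, giving the more stable (Markovnikov) tertiary carbocation. The H–Cl bond breaks heterolytically, releasing Cl⁻.
No single 1,2-shift to an adjacent carbon would give a more-substituted cation, so no rearrangement occurs.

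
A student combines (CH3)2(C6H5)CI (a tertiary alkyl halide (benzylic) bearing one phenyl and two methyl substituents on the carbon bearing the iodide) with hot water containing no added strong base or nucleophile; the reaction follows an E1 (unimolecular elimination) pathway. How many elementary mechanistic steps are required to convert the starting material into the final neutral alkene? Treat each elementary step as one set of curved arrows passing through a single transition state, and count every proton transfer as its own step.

2

Step 1: Unassisted departure of I⁻ (taking the C–I bonding pair) generates a tertiary carbocation.
(No 1,2-shift: no single shift to an adjacent carbon would give a more stable cation.)
Step 2: Loss of a β-proton to a water molecule of the solvent: the C–H bonding pair collapses toward the cationic carbon to form the C=C π bond, yielding the alkene.
Total: 2 elementary steps.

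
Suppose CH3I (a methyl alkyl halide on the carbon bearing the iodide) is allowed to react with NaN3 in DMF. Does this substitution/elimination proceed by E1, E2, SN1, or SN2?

SN2

Conditions: a methyl substrate with a strong nucleophile in the polar aprotic solvent DMF.
These conditions are the textbook signature of the SN2 pathway.
An unhindered substrate with a strong nucleophile in a polar aprotic solvent favours one-step backside displacement.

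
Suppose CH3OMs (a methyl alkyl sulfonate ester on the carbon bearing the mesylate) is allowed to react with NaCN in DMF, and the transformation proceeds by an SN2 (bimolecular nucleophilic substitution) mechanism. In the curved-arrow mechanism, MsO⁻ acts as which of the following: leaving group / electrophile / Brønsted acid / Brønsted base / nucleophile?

Step 1: CN⁻ attacks the back face of the α-carbon while MsO⁻ departs with the C–O bonding pair — a single concerted displacement through a pentacoordinate transition state.
MsO⁻ departs with both electrons of the breaking σ-bond — that is the definition of a leaving group.

leaving group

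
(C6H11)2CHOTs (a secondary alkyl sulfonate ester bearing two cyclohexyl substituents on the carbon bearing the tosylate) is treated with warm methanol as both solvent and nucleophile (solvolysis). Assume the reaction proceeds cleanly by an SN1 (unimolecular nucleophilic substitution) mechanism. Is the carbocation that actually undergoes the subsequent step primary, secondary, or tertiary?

Step 1: The C–O bond breaks with both electrons going to the tosylate; TsO⁻ leaves and a secondary carbocation remains.
Step 2: A hydride (H with its bonding pair) migrates from the adjacent cyclohexyl carbon to the cationic centre — a 1,2-hydride shift — upgrading the secondary cation to a tertiary one.
The cation rearranges from secondary to tertiary via a 1,2-hydride shift from the adjacent cyclohexyl carbon; the tertiary cation is what reacts next.

tertiary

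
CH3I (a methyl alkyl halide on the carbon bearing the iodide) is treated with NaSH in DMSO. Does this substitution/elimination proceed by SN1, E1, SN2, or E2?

SN2

Conditions: a methyl substrate with a strong nucleophile in the polar aprotic solvent DMSO.
These conditions are the textbook signature of the SN2 pathway.
An unhindered substrate with a strong nucleophile in a polar aprotic solvent favours one-step backside displacement.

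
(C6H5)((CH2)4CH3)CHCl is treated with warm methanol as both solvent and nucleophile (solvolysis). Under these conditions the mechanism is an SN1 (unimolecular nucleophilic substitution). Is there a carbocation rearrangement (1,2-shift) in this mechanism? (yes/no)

no

The first-formed carbocation is secondary.
No single 1,2-shift to an adjacent carbon would produce a more-substituted cation than the one already present, so no rearrangement occurs.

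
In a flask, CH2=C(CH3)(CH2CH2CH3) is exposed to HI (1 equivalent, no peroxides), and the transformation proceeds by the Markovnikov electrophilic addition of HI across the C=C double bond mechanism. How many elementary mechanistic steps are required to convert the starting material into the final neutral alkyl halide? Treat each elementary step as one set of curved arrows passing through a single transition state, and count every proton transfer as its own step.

Step 1: The π electrons of the C=C bond attack a proton of HI; Markovnikov addition places the new C–H on the less-substituted alkene carbon, so the positive charge ends up on the more-substituted carbon — a tertiary carbocation. The H–I bond breaks heterolytically, releasing I⁻.
(No 1,2-shift: no single shift to an adjacent carbon would give a more stable cation.)
Step 2: The I⁻ anion donates a lone pair to the carbocation, forming the new C–I σ-bond and giving the neutral alkyl halide.
Total: 2 elementary steps.

2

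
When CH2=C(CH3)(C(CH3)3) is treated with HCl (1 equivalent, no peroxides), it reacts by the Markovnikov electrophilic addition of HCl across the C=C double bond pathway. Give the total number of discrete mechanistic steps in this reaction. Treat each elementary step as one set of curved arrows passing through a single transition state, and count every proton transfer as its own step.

Step 1: The π electrons of the C=C bond attack a proton of HCl; Markovnikov addition places the new C–H on the less-substituted alkene carbon, so the positive charge ends up on the more-substituted carbon — a tertiary carbocation. The H–Cl bond breaks heterolytically, releasing Cl⁻.
(No 1,2-shift: no single shift to an adjacent carbon would give a more stable cation.)
Step 2: The Cl⁻ anion donates a lone pair to the carbocation, forming the new C–Cl σ-bond and giving the neutral alkyl halide.
Total: 2 elementary steps.

2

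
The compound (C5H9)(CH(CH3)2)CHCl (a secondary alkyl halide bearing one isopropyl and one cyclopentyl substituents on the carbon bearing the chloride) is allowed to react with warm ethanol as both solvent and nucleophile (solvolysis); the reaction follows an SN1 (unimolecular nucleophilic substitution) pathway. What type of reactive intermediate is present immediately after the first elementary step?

Step 1: The C–Cl bond breaks with both electrons going to the chloride; Cl⁻ leaves and a secondary carbocation remains.
After step 1 the species present is a secondary carbocation.

secondary carbocation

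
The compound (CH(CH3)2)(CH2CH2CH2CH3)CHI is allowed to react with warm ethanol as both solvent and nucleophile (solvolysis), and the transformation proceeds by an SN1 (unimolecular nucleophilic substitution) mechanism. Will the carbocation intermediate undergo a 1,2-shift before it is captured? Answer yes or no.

The first-formed carbocation is secondary.
The adjacent isopropyl carbon already bears 2 other carbon substituents and has a hydrogen to migrate; after a 1,2-hydride shift from that carbon the positive charge sits on a tertiary centre.
Tertiary is more stable than secondary, so the shift occurs.

yes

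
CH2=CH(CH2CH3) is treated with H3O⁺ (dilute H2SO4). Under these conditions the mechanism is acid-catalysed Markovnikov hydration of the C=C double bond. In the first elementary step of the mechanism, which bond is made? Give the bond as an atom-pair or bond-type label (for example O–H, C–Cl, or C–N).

Step 1: The π electrons of the C=C bond attack a proton of H3O⁺; Markovnikov addition places the new C–H on the less-substituted alkene carbon, so the positive charge ends up on the more-substituted carbon — a secondary carbocation. H2O is released.
The bond formed in this step is the C–H bond.

C–H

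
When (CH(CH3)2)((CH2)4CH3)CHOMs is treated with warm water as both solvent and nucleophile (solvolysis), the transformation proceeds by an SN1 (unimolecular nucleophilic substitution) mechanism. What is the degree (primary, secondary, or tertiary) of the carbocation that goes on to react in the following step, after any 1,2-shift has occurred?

Step 1: Rate-determining heterolysis of the C–O bond gives MsO⁻ and a secondary carbocation.
Step 2: A hydride (H with its bonding pair) migrates from the adjacent isopropyl carbon to the cationic centre — a 1,2-hydride shift — upgrading the secondary cation to a tertiary one.
The cation rearranges from secondary to tertiary via a 1,2-hydride shift from the adjacent isopropyl carbon; the tertiary cation is what reacts next.

tertiary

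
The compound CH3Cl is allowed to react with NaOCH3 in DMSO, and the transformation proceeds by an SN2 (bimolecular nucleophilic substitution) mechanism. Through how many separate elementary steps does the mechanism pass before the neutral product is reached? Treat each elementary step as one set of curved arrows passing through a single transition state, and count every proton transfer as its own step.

Step 1: CH3O⁻ attacks the back face of the α-carbon while Cl⁻ departs with the C–Cl bonding pair — a single concerted displacement through a pentacoordinate transition state.
Total: 1 elementary step.

1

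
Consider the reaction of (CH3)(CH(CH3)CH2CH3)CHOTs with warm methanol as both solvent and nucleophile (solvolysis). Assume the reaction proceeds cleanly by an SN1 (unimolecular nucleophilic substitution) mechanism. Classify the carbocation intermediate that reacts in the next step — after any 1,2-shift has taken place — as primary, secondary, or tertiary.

Step 1: Rate-determining heterolysis of the C–O bond gives TsO⁻ and a secondary carbocation.
Step 2: A 1,2-hydride shift from the adjacent sec-butyl carbon moves the positive charge from the secondary centre to an adjacent carbon, generating a more stable tertiary carbocation.
The cation rearranges from secondary to tertiary via a 1,2-hydride shift from the adjacent sec-butyl carbon; the tertiary cation is what reacts next.

tertiary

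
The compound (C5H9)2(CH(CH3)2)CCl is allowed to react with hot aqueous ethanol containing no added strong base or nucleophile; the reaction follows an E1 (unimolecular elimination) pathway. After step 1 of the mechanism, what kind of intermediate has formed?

Step 1: Rate-determining heterolysis of the C–Cl bond gives Cl⁻ and a tertiary carbocation.
After step 1 the species present is a tertiary carbocation.

tertiary carbocation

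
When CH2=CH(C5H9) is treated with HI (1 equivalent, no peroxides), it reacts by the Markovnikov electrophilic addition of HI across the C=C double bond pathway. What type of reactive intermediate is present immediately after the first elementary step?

Step 1: Protonation of the alkene by HI: the π bond acts as the nucleophile and picks up H⁺, giving the more stable (Markovnikov) secondary carbocation. The H–I bond breaks heterolytically, releasing I⁻.
After step 1 the species present is a secondary carbocation.

secondary carbocation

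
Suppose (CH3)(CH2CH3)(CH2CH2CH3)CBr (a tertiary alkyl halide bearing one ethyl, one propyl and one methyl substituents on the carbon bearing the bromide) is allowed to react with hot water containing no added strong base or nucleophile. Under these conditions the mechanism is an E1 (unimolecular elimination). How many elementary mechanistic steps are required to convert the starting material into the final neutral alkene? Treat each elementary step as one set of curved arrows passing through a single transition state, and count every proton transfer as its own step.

Step 1: Unassisted departure of Br⁻ (taking the C–Br bonding pair) generates a tertiary carbocation.
(No 1,2-shift: no single shift to an adjacent carbon would give a more stable cation.)
Step 2: Loss of a β-proton to a water molecule of the solvent: the C–H bonding pair collapses toward the cationic carbon to form the C=C π bond, yielding the alkene.
Total: 2 elementary steps.

2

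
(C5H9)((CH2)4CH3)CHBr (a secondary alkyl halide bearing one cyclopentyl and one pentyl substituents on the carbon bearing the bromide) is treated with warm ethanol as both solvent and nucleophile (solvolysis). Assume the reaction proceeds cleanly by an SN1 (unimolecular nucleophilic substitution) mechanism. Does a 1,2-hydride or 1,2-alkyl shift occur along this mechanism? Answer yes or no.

yes

The first-formed carbocation is secondary.
The adjacent cyclopentyl carbon already bears 2 other carbon substituents and has a hydrogen to migrate; after a 1,2-hydride shift from that carbon the positive charge sits on a tertiary centre.
Tertiary is more stable than secondary, so the shift occurs.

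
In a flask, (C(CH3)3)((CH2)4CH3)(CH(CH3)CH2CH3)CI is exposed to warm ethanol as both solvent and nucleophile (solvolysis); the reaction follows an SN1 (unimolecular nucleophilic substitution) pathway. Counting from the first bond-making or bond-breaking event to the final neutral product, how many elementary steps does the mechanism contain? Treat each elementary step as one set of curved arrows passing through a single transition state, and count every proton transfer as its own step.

3

Step 1: Unassisted departure of I⁻ (taking the C–I bonding pair) generates a tertiary carbocation.
(No 1,2-shift: no single shift to an adjacent carbon would give a more stable cation.)
Step 2: A lone pair on the oxygen of CH3CH2OH attacks the carbocation, forming a new C–O σ-bond and an oxonium ion.
Step 3: A second solvent molecule removes the proton on oxygen, giving the neutral ether product.
Total: 3 elementary steps.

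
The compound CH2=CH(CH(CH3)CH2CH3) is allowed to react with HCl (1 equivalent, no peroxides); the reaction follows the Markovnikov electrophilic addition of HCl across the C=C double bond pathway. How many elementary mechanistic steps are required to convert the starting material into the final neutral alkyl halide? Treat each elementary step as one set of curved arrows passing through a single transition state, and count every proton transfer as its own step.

3

Step 1: Electrophilic addition begins with the π(C=C) electrons forming a bond to the proton of HCl. Following Markovnikov's rule, the resulting cation is secondary. The H–Cl bond breaks heterolytically, releasing Cl⁻.
Step 2: Carbocation rearrangement: a 1,2-hydride shift from the adjacent sec-butyl carbon converts the initially-formed secondary cation into the more stable tertiary cation.
Step 3: The Cl⁻ anion donates a lone pair to the carbocation, forming the new C–Cl σ-bond and giving the neutral alkyl halide.
Total: 3 elementary steps.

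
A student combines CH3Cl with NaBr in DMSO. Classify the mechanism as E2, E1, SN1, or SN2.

SN2

Conditions: a methyl substrate with a strong nucleophile in the polar aprotic solvent DMSO.
These conditions are the textbook signature of the SN2 pathway.
An unhindered substrate with a strong nucleophile in a polar aprotic solvent favours one-step backside displacement.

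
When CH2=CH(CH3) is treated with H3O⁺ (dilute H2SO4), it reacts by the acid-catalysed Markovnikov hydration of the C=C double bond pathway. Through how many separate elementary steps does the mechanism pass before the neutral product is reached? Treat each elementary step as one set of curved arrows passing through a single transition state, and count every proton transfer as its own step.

Step 1: Protonation of the alkene by H3O⁺: the π bond acts as the nucleophile and picks up H⁺, giving the more stable (Markovnikov) secondary carbocation. H2O is released.
(No 1,2-shift: no single shift to an adjacent carbon would give a more stable cation.)
Step 2: Water acts as the nucleophile: an oxygen lone pair bonds to the cationic carbon, giving an oxonium-ion intermediate.
Step 3: Deprotonation of the oxonium ion by a water molecule delivers the neutral alcohol and regenerates the acid catalyst.
Total: 3 elementary steps.

3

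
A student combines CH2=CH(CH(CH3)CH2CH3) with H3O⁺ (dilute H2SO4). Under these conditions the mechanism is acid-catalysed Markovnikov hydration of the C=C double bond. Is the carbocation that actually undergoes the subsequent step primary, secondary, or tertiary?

Step 1: Electrophilic addition begins with the π(C=C) electrons forming a bond to the proton of H3O⁺. Following Markovnikov's rule, the resulting cation is secondary. H2O is released.
Step 2: Carbocation rearrangement: a 1,2-hydride shift from the adjacent sec-butyl carbon converts the initially-formed secondary cation into the more stable tertiary cation.
The cation rearranges from secondary to tertiary via a 1,2-hydride shift from the adjacent sec-butyl carbon; the tertiary cation is what reacts next.

tertiary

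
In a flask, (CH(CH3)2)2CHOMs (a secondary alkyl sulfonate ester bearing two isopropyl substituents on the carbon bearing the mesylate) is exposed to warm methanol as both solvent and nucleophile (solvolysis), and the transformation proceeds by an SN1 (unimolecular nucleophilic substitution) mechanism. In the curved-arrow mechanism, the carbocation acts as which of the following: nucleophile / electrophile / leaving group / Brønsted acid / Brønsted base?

electrophile

Step 3: Nucleophilic capture: the oxygen of CH3OH bonds to the cationic carbon, producing an oxonium-ion intermediate.
The carbocation accepts an electron pair into an empty or π* orbital — it is the electrophile.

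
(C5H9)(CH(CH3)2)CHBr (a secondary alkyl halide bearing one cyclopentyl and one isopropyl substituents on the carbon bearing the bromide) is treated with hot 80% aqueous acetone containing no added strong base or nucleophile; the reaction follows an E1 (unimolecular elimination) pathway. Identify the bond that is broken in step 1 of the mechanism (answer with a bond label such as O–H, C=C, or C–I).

C–Br

Step 1: Ionisation: the C–Br σ-bond cleaves heterolytically; both bonding electrons depart with Br⁻, leaving a secondary carbocation at the α-carbon.
The bond broken in this step is the C–Br bond.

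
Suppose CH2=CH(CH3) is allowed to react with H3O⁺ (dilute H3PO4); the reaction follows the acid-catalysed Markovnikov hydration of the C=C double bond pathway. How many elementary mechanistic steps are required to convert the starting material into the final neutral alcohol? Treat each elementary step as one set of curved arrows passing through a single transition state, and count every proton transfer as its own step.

Step 1: Protonation of the alkene by H3O⁺: the π bond acts as the nucleophile and picks up H⁺, giving the more stable (Markovnikov) secondary carbocation. H2O is released.
(No 1,2-shift: no single shift to an adjacent carbon would give a more stable cation.)
Step 2: A lone pair on the oxygen of H2O attacks the carbocation, forming a C–O bond and an oxonium ion (a protonated alcohol).
Step 3: Deprotonation of the oxonium ion by a water molecule delivers the neutral alcohol and regenerates the acid catalyst.
Total: 3 elementary steps.

3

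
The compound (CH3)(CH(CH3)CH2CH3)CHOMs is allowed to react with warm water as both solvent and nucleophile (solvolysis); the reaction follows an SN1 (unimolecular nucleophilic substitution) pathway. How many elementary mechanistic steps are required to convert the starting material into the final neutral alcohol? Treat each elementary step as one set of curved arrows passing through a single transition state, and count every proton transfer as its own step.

4

Step 1: Ionisation: the C–O σ-bond cleaves heterolytically; both bonding electrons depart with MsO⁻, leaving a secondary carbocation at the α-carbon.
Step 2: Carbocation rearrangement: a 1,2-hydride shift from the adjacent sec-butyl carbon converts the initially-formed secondary cation into the more stable tertiary cation.
Step 3: A lone pair on the oxygen of H2O attacks the carbocation, forming a new C–O σ-bond and an oxonium ion.
Step 4: A second solvent molecule removes the proton on oxygen, giving the neutral alcohol product.
Total: 4 elementary steps.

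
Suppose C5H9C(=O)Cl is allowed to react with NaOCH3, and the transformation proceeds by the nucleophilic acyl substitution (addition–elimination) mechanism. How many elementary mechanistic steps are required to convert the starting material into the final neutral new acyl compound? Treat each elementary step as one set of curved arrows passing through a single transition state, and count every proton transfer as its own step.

2

Step 1: Nucleophilic addition of CH3O⁻ to the acyl carbon breaks the π(C=O) bond and yields a tetrahedral, anionic intermediate.
Step 2: Elimination step: re-formation of the carbonyl π bond drives out Cl⁻, giving the new acyl compound.
Total: 2 elementary steps.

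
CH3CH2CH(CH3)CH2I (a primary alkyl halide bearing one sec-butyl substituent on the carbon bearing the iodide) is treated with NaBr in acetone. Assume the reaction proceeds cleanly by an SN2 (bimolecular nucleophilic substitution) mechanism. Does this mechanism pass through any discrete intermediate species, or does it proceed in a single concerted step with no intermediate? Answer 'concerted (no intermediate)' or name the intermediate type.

concerted (no intermediate)

Backside attack by Br⁻ on the carbon bearing the iodide: the new C–Br bond forms as the C–I bond breaks, with Walden inversion at carbon.
All bond changes occur in one transition state; no discrete intermediate is formed.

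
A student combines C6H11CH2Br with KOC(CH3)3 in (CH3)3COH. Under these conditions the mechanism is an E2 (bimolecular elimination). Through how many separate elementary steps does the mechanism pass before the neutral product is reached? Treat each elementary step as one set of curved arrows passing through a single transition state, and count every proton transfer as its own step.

Step 1: In one step, (CH3)3CO⁻ pulls off a β-proton, the C–Br bond cleaves, and a C=C double bond forms between the α- and β-carbons (E2, anti elimination).
Total: 1 elementary step.

1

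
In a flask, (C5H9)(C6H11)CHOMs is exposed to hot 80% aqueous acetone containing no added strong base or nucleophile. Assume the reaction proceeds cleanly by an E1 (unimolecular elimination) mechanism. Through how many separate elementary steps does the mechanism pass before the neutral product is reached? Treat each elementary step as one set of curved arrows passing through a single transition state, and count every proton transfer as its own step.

Step 1: Ionisation: the C–O σ-bond cleaves heterolytically; both bonding electrons depart with MsO⁻, leaving a secondary carbocation at the α-carbon.
Step 2: A hydride (H with its bonding pair) migrates from the adjacent cyclopentyl carbon to the cationic centre — a 1,2-hydride shift — upgrading the secondary cation to a tertiary one.
Step 3: Loss of a β-proton to a water molecule of the solvent: the C–H bonding pair collapses toward the cationic carbon to form the C=C π bond, yielding the alkene.
Total: 3 elementary steps.

3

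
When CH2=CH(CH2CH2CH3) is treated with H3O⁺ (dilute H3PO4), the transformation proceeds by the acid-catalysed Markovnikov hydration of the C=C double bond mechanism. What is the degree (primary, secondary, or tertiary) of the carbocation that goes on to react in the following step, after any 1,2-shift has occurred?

Step 1: The π electrons of the C=C bond attack a proton of H3O⁺; Markovnikov addition places the new C–H on the less-substituted alkene carbon, so the positive charge ends up on the more-substituted carbon — a secondary carbocation. H2O is released.
No single 1,2-shift to an adjacent carbon would give a more-substituted cation, so no rearrangement occurs.

secondary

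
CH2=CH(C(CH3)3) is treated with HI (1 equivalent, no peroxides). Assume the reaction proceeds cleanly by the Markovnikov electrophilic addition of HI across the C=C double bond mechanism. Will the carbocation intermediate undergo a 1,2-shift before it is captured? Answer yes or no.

The first-formed carbocation is secondary.
The adjacent tert-butyl carbon has no hydrogen but bears methyl groups; migration of one methyl with its bonding pair (a 1,2-methyl shift) places the charge on a tertiary centre.
Tertiary is more stable than secondary, so the shift occurs.

yes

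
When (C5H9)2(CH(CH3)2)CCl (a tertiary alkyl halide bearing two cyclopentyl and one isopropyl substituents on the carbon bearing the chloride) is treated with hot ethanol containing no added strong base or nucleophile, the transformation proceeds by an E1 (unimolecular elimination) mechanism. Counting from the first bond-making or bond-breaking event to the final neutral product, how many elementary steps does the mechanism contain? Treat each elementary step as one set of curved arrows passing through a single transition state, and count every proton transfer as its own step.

2

Step 1: Rate-determining heterolysis of the C–Cl bond gives Cl⁻ and a tertiary carbocation.
(No 1,2-shift: no single shift to an adjacent carbon would give a more stable cation.)
Step 2: Loss of a β-proton to an ethanol molecule of the solvent: the C–H bonding pair collapses toward the cationic carbon to form the C=C π bond, yielding the alkene.
Total: 2 elementary steps.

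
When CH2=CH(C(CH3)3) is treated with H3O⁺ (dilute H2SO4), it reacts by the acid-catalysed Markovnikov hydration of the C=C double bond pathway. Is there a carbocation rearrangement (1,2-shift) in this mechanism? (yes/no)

yes

The first-formed carbocation is secondary.
The adjacent tert-butyl carbon has no hydrogen but bears methyl groups; migration of one methyl with its bonding pair (a 1,2-methyl shift) places the charge on a tertiary centre.
Tertiary is more stable than secondary, so the shift occurs.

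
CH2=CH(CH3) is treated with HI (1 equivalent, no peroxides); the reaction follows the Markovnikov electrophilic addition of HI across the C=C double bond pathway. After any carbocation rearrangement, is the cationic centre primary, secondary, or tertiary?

secondary

Step 1: Electrophilic addition begins with the π(C=C) electrons forming a bond to the proton of HI. Following Markovnikov's rule, the resulting cation is secondary. The H–I bond breaks heterolytically, releasing I⁻.
No single 1,2-shift to an adjacent carbon would give a more-substituted cation, so no rearrangement occurs.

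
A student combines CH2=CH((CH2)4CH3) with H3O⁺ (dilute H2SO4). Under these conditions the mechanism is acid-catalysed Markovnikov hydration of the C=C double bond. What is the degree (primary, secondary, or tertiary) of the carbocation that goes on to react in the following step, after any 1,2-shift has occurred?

secondary

Step 1: Electrophilic addition begins with the π(C=C) electrons forming a bond to the proton of H3O⁺. Following Markovnikov's rule, the resulting cation is secondary. H2O is released.
No single 1,2-shift to an adjacent carbon would give a more-substituted cation, so no rearrangement occurs.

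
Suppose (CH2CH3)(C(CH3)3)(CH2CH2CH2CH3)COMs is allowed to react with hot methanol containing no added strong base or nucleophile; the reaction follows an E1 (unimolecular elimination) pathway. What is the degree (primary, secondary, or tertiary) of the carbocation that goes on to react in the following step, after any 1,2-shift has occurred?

Step 1: Rate-determining heterolysis of the C–O bond gives MsO⁻ and a tertiary carbocation.
No single 1,2-shift to an adjacent carbon would give a more-substituted cation, so no rearrangement occurs.

tertiary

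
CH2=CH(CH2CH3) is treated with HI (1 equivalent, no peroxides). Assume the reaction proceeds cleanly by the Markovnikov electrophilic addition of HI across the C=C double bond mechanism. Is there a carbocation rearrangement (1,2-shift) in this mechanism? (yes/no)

no

The first-formed carbocation is secondary.
No single 1,2-shift to an adjacent carbon would produce a more-substituted cation than the one already present, so no rearrangement occurs.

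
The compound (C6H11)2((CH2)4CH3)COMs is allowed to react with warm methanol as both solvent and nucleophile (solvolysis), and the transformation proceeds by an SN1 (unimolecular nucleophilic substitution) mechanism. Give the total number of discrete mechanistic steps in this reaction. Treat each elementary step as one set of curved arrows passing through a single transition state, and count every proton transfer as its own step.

Step 1: The C–O bond breaks with both electrons going to the mesylate; MsO⁻ leaves and a tertiary carbocation remains.
(No 1,2-shift: no single shift to an adjacent carbon would give a more stable cation.)
Step 2: CH3OH donates an oxygen lone pair into the empty p orbital of the cation, giving a protonated ether (an oxonium ion).
Step 3: Proton transfer from the O–H of the oxonium ion to a solvent molecule delivers the neutral ether.
Total: 3 elementary steps.

3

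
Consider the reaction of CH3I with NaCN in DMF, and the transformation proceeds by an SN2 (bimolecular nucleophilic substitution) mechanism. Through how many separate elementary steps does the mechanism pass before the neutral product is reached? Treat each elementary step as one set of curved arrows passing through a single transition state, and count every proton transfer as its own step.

1

Step 1: CN⁻ attacks the back face of the α-carbon while I⁻ departs with the C–I bonding pair — a single concerted displacement through a pentacoordinate transition state.
Total: 1 elementary step.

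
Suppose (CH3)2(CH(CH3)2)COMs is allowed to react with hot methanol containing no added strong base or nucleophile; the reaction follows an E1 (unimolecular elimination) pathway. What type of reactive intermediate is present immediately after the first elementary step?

tertiary carbocation

Step 1: The C–O bond breaks with both electrons going to the mesylate; MsO⁻ leaves and a tertiary carbocation remains.
After step 1 the species present is a tertiary carbocation.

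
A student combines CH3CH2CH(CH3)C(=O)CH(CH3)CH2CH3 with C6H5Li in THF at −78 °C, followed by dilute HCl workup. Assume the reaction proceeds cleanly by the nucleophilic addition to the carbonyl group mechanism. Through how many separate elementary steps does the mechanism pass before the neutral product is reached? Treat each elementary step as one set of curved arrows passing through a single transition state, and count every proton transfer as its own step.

Step 1: A lone pair / filled orbital on the carbanion-like carbon of C6H5Li attacks the electrophilic carbonyl carbon; the π(C=O) electrons shift onto oxygen, producing a tetrahedral alkoxide intermediate.
Step 2: Protonation of the alkoxide by dilute HCl workup furnishes an alcohol.
Total: 2 elementary steps.

2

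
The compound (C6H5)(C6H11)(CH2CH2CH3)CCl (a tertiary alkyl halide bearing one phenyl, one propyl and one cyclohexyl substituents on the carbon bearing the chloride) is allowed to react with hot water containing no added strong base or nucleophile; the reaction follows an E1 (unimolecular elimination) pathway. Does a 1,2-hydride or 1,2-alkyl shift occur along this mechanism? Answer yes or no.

The first-formed carbocation is tertiary.
No single 1,2-shift to an adjacent carbon would produce a more-substituted cation than the one already present, so no rearrangement occurs.

no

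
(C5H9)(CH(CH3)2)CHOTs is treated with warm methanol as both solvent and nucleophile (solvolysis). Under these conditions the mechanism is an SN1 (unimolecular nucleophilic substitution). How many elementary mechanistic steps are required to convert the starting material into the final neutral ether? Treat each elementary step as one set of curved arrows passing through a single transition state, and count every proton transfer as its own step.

4

Step 1: Rate-determining heterolysis of the C–O bond gives TsO⁻ and a secondary carbocation.
Step 2: A 1,2-hydride shift from the adjacent cyclopentyl carbon moves the positive charge from the secondary centre to an adjacent carbon, generating a more stable tertiary carbocation.
Step 3: A lone pair on the oxygen of CH3OH attacks the carbocation, forming a new C–O σ-bond and an oxonium ion.
Step 4: A second solvent molecule removes the proton on oxygen, giving the neutral ether product.
Total: 4 elementary steps.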